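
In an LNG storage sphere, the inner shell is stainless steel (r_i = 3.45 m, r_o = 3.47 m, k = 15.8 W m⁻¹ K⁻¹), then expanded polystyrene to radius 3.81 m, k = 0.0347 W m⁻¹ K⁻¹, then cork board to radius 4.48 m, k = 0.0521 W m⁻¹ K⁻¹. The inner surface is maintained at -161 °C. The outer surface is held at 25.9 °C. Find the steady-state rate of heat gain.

Q = 1570 W

Resistance network (inner→outer):
  R_stainless steel = (1/3.45 − 1/3.47)/(4πk) = 0.001671/(4π·15.8) = 8.414×10^-6 K/W
  R_expanded polystyrene = (1/3.47 − 1/3.81)/(4πk) = 0.02572/(4π·0.0347) = 0.05898 K/W
  R_cork board = (1/3.81 − 1/4.48)/(4πk) = 0.03925/(4π·0.0521) = 0.05995 K/W
ΣR = 8.414×10^-6 + 0.05898 + 0.05995 = 0.1189 K/W
Q = ΔT/ΣR = (-161 °C − 25.9 °C)/0.1189 = -1570 W
(Negative Q ⇒ heat flows inward; heat gain = 1570 W.)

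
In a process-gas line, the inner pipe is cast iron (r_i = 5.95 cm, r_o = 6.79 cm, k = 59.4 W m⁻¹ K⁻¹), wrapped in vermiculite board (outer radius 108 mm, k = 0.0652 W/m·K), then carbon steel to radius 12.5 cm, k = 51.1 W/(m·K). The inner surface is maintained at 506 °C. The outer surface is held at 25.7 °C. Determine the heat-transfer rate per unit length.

Treat each layer as a resistance in series:
  R'_cast iron = ln(0.0679/0.0595)/(2πk) = 0.1321/(2π·59.4) = 3.538×10^-4 m·K/W
  R'_vermiculite board = ln(0.108/0.0679)/(2πk) = 0.4641/(2π·0.0652) = 1.133 m·K/W
  R'_carbon steel = ln(0.125/0.108)/(2πk) = 0.1462/(2π·51.1) = 4.553×10^-4 m·K/W
ΣR = 3.538×10^-4 + 1.133 + 4.553×10^-4 = 1.134 m·K/W
Q' = ΔT/ΣR = (506 °C − 25.7 °C)/1.134 = 424 W/m

Q' = 424 W/m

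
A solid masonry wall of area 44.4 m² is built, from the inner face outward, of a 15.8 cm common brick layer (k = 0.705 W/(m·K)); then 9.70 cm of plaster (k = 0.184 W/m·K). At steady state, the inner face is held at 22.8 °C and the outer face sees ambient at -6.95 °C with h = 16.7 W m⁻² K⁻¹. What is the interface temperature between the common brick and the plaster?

T = 14.6 °C

Series thermal resistances, inner to outer:
  R_common brick = L/(kA) = 0.158/(0.705·44.4) = 0.005048 K/W
  R_plaster = L/(kA) = 0.0970/(0.184·44.4) = 0.01187 K/W
  R_conv,out = 1/(hA) = 1/(16.7·44.4) = 0.001349 K/W
ΣR = 0.005048 + 0.01187 + 0.001349 = 0.01827 K/W
Q = ΔT/ΣR = (22.8 °C − -6.95 °C)/0.01827 = 1628 W
From the inner boundary to the common brick/plaster interface, ΣR_partial = 0.005048 K/W.
T_interface = T_in − Q·ΣR_partial = 22.8 °C − (1628)(0.005048) = 14.6 °C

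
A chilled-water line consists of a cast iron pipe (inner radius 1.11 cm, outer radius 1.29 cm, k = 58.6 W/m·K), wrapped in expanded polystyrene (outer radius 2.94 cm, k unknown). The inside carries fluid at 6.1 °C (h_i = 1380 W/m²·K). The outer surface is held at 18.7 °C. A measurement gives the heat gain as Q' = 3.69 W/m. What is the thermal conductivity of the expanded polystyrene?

k = 0.0385 W/m·K

ΣR = ΔT/Q' = |6.1 − 18.7|/3.69 = 3.415 m·K/W
Known resistances:
  R'_conv,in = 1/(2πr h) = 1/(2π·0.0111·1380) = 0.01039 m·K/W
  R'_cast iron = ln(0.0129/0.0111)/(2πk) = 0.1503/(2π·58.6) = 4.082×10^-4 m·K/W
R_expanded polystyrene = ΣR − ΣR_known = 3.415 − 0.01080 = 3.404 m·K/W
ln(r₂/r₁)/(2πk) = 3.404 ⇒ k = 0.8238/(2π·3.404) = 0.0385 W/m·K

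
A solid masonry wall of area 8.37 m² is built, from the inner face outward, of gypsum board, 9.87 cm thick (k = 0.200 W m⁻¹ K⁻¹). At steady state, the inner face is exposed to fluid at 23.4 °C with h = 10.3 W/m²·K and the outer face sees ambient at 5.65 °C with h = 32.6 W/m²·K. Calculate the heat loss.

Resistance network (inner→outer):
  R_conv,in = 1/(hA) = 1/(10.3·8.37) = 0.01160 K/W
  R_gypsum board = L/(kA) = 0.0987/(0.200·8.37) = 0.05896 K/W
  R_conv,out = 1/(hA) = 1/(32.6·8.37) = 0.003665 K/W
ΣR = 0.01160 + 0.05896 + 0.003665 = 0.07422 K/W
Q = ΔT/ΣR = (23.4 °C − 5.65 °C)/0.07422 = 239 W

Q = 239 W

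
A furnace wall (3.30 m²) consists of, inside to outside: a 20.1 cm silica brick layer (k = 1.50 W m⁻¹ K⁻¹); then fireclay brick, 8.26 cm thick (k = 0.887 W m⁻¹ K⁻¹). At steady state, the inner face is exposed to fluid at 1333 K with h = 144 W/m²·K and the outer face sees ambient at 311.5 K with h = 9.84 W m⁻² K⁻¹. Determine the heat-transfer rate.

Q = 10000 W

Series thermal resistances, inner to outer:
  R_conv,in = 1/(hA) = 1/(144·3.30) = 0.002104 K/W
  R_silica brick = L/(kA) = 0.201/(1.50·3.30) = 0.04061 K/W
  R_fireclay brick = L/(kA) = 0.0826/(0.887·3.30) = 0.02822 K/W
  R_conv,out = 1/(hA) = 1/(9.84·3.30) = 0.03080 K/W
ΣR = 0.002104 + 0.04061 + 0.02822 + 0.03080 = 0.1017 K/W
Q = ΔT/ΣR = (1333 K − 311.5 K)/0.1017 = 10000 W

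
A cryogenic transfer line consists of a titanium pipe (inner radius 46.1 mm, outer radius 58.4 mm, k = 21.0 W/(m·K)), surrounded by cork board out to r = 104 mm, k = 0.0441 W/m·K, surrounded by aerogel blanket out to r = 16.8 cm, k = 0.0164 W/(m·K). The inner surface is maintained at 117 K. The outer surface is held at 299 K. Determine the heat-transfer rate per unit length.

Q' = 27.0 W/m

Treat each layer as a resistance in series:
  R'_titanium = ln(0.0584/0.0461)/(2πk) = 0.2365/(2π·21.0) = 0.001792 m·K/W
  R'_cork board = ln(0.104/0.0584)/(2πk) = 0.5771/(2π·0.0441) = 2.083 m·K/W
  R'_aerogel blanket = ln(0.168/0.104)/(2πk) = 0.4796/(2π·0.0164) = 4.654 m·K/W
ΣR = 0.001792 + 2.083 + 4.654 = 6.739 m·K/W
Q' = ΔT/ΣR = (117 K − 299 K)/6.739 = -27.0 W/m
(Negative Q' ⇒ heat flows inward; heat gain = 27.0 W/m.)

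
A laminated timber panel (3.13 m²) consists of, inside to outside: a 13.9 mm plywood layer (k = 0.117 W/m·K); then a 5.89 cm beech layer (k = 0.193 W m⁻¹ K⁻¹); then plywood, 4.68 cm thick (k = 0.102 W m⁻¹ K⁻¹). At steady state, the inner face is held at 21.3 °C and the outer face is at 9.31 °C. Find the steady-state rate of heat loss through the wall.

Q = 42.5 W

Treat each layer as a resistance in series:
  R_plywood = L/(kA) = 0.0139/(0.117·3.13) = 0.03796 K/W
  R_beech = L/(kA) = 0.0589/(0.193·3.13) = 0.09750 K/W
  R_plywood = L/(kA) = 0.0468/(0.102·3.13) = 0.1466 K/W
ΣR = 0.03796 + 0.09750 + 0.1466 = 0.2821 K/W
Q = ΔT/ΣR = (21.3 °C − 9.31 °C)/0.2821 = 42.5 W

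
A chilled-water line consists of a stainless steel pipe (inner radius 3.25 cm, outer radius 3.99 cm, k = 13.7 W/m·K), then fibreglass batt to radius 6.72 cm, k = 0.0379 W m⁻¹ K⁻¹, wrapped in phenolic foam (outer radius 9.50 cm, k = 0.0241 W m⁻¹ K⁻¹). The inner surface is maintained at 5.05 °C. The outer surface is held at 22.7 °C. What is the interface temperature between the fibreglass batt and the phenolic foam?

Resistance network (inner→outer):
  R'_stainless steel = ln(0.0399/0.0325)/(2πk) = 0.2051/(2π·13.7) = 0.002383 m·K/W
  R'_fibreglass batt = ln(0.0672/0.0399)/(2πk) = 0.5213/(2π·0.0379) = 2.189 m·K/W
  R'_phenolic foam = ln(0.0950/0.0672)/(2πk) = 0.3462/(2π·0.0241) = 2.286 m·K/W
ΣR = 0.002383 + 2.189 + 2.286 = 4.477 m·K/W
Q' = ΔT/ΣR = (5.05 °C − 22.7 °C)/4.477 = -3.942 W/m
From the inner boundary to the fibreglass batt/phenolic foam interface, ΣR_partial = 2.191 m·K/W.
T_interface = T_in − Q'·ΣR_partial = 5.05 °C − (-3.942)(2.191) = 13.7 °C

T = 13.7 °C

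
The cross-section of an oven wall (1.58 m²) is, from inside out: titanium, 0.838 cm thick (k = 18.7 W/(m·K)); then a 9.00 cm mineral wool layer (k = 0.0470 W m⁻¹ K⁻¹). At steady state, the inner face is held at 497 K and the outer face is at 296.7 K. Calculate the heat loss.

Q = 165 W

Resistance network (inner→outer):
  R_titanium = L/(kA) = 0.00838/(18.7·1.58) = 2.836×10^-4 K/W
  R_mineral wool = L/(kA) = 0.0900/(0.0470·1.58) = 1.212 K/W
ΣR = 2.836×10^-4 + 1.212 = 1.212 K/W
Q = ΔT/ΣR = (497 K − 296.7 K)/1.212 = 165 W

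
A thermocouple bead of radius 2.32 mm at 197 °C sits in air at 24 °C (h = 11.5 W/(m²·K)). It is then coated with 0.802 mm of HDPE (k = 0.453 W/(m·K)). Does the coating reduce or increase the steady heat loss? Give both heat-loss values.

Critical radius for a sphere: r_cr = 2k/h = 0.0788 m = 7.88 cm.
Outer radius after coating: r₂ = 0.00232 + 8.02×10^-4 = 0.003122 m.
Since r₁ < r_cr and r₂ ≤ r_cr, the coating moves toward the maximum at r_cr — heat loss rises.
Bare: R = 1/(4πr₁²h) = 1286 K/W; Q = 173/1286 = 0.135 W.
Coated: R = R_cond + R_conv = 729.4 K/W; Q = 173/729.4 = 0.237 W.

increases: 0.135 → 0.237 W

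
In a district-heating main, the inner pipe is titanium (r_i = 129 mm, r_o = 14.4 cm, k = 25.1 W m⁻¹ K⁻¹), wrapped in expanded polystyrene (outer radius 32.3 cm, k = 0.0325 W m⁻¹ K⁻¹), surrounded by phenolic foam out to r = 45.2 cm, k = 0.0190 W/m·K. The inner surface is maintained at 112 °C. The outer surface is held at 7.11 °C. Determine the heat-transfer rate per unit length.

Series thermal resistances, inner to outer:
  R'_titanium = ln(0.144/0.129)/(2πk) = 0.1100/(2π·25.1) = 6.975×10^-4 m·K/W
  R'_expanded polystyrene = ln(0.323/0.144)/(2πk) = 0.8078/(2π·0.0325) = 3.956 m·K/W
  R'_phenolic foam = ln(0.452/0.323)/(2πk) = 0.3360/(2π·0.0190) = 2.815 m·K/W
ΣR = 6.975×10^-4 + 3.956 + 2.815 = 6.772 m·K/W
Q' = ΔT/ΣR = (112 °C − 7.11 °C)/6.772 = 15.5 W/m

Q' = 15.5 W/m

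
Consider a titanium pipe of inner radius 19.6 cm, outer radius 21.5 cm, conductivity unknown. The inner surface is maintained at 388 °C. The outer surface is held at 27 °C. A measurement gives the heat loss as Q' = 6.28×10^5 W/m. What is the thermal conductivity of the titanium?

ΣR = ΔT/Q' = |388 − 27|/6.28×10^5 = 5.748×10^-4 m·K/W
ln(r₂/r₁)/(2πk) = 5.748×10^-4 ⇒ k = 0.09252/(2π·5.748×10^-4) = 25.6 W/m·K

k = 25.6 W/m·K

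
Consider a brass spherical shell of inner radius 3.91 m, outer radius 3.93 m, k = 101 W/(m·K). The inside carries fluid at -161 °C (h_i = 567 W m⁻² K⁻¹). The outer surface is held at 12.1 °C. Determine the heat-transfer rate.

Treat each layer as a resistance in series:
  R_conv,in = 1/(4πr²h) = 1/(4π·3.91²·567) = 9.180×10^-6 K/W
  R_brass = (1/3.91 − 1/3.93)/(4πk) = 0.001302/(4π·101) = 1.025×10^-6 K/W
ΣR = 9.180×10^-6 + 1.025×10^-6 = 1.020×10^-5 K/W
Q = ΔT/ΣR = (-161 °C − 12.1 °C)/1.020×10^-5 = -1.70×10^7 W
(Negative Q ⇒ heat flows inward; heat gain = 1.70×10^7 W.)

Q = 17000 kW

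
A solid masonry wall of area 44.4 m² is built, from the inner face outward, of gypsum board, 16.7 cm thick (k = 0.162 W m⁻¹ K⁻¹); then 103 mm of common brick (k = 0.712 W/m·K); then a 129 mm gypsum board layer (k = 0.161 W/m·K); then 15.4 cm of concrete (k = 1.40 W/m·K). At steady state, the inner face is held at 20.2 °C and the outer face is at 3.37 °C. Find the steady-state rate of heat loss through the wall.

Q = 358 W

Series thermal resistances, inner to outer:
  R_gypsum board = L/(kA) = 0.167/(0.162·44.4) = 0.02322 K/W
  R_common brick = L/(kA) = 0.103/(0.712·44.4) = 0.003258 K/W
  R_gypsum board = L/(kA) = 0.129/(0.161·44.4) = 0.01805 K/W
  R_concrete = L/(kA) = 0.154/(1.40·44.4) = 0.002477 K/W
ΣR = 0.02322 + 0.003258 + 0.01805 + 0.002477 = 0.04700 K/W
Q = ΔT/ΣR = (20.2 °C − 3.37 °C)/0.04700 = 358 W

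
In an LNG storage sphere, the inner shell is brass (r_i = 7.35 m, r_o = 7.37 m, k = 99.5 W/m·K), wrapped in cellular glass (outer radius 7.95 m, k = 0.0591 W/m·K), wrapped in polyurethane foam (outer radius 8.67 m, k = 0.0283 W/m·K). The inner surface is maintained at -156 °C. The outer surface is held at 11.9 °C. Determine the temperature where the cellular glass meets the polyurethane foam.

T = -104 °C

Resistance network (inner→outer):
  R_brass = (1/7.35 − 1/7.37)/(4πk) = 3.692×10^-4/(4π·99.5) = 2.953×10^-7 K/W
  R_cellular glass = (1/7.37 − 1/7.95)/(4πk) = 0.009899/(4π·0.0591) = 0.01333 K/W
  R_polyurethane foam = (1/7.95 − 1/8.67)/(4πk) = 0.01045/(4π·0.0283) = 0.02937 K/W
ΣR = 2.953×10^-7 + 0.01333 + 0.02937 = 0.04270 K/W
Q = ΔT/ΣR = (-156 °C − 11.9 °C)/0.04270 = -3932 W
From the inner boundary to the cellular glass/polyurethane foam interface, ΣR_partial = 0.01333 K/W.
T_interface = T_in − Q·ΣR_partial = -156 °C − (-3932)(0.01333) = -104 °C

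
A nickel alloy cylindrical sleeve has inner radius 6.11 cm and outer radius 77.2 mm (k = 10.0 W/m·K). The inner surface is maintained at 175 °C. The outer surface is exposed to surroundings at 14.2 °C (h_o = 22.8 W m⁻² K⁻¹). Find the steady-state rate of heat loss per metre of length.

Treat each layer as a resistance in series:
  R'_nickel alloy = ln(0.0772/0.0611)/(2πk) = 0.2339/(2π·10.0) = 0.003722 m·K/W
  R'_conv,out = 1/(2πr h) = 1/(2π·0.0772·22.8) = 0.09042 m·K/W
ΣR = 0.003722 + 0.09042 = 0.09414 m·K/W
Q' = ΔT/ΣR = (175 °C − 14.2 °C)/0.09414 = 1710 W/m

Q' = 1710 W/m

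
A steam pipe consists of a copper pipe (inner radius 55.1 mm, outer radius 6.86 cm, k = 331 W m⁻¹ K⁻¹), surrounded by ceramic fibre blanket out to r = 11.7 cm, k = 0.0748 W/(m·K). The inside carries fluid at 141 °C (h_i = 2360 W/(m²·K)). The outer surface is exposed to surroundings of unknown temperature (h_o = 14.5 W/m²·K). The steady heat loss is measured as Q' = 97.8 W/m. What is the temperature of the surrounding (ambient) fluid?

Series resistances:
  R'_conv,in = 1/(2πr h) = 1/(2π·0.0551·2360) = 0.001224 m·K/W
  R'_copper = ln(0.0686/0.0551)/(2πk) = 0.2191/(2π·331) = 1.054×10^-4 m·K/W
  R'_ceramic fibre blanket = ln(0.117/0.0686)/(2πk) = 0.5339/(2π·0.0748) = 1.136 m·K/W
  R'_conv,out = 1/(2πr h) = 1/(2π·0.117·14.5) = 0.09381 m·K/W
ΣR = 1.231 m·K/W
ΔT = Q'·ΣR = 97.8 × 1.231 = 120.4 K
Heat flows outward, so T_out = T_in − ΔT = 141 − 120.4 = 20.6 °C

T_out = 20.6 °C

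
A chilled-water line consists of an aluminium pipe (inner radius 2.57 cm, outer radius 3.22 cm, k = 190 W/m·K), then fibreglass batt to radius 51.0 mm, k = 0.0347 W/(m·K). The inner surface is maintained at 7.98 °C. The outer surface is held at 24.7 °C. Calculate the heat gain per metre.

Treat each layer as a resistance in series:
  R'_aluminium = ln(0.0322/0.0257)/(2πk) = 0.2255/(2π·190) = 1.889×10^-4 m·K/W
  R'_fibreglass batt = ln(0.0510/0.0322)/(2πk) = 0.4599/(2π·0.0347) = 2.109 m·K/W
ΣR = 1.889×10^-4 + 2.109 = 2.109 m·K/W
Q' = ΔT/ΣR = (7.98 °C − 24.7 °C)/2.109 = -7.93 W/m
(Negative Q' ⇒ heat flows inward; heat gain = 7.93 W/m.)

Q' = 7.93 W/m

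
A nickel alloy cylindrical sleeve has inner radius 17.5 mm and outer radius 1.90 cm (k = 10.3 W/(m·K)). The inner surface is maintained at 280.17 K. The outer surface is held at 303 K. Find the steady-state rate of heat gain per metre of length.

Q' = 18000 W/m

Q' = 2πk·ΔT/ln(r₂/r₁) = 2π × 10.3 × 22.83 / ln(0.0190/0.0175) = 18000 W/m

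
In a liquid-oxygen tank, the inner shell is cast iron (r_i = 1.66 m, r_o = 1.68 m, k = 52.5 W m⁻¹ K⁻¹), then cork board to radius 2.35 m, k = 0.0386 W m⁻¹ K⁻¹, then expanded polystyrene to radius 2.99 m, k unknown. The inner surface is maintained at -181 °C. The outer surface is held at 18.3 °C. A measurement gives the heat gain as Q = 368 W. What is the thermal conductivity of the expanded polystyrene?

k = 0.0378 W/m·K

ΣR = ΔT/Q = |-181 − 18.3|/368 = 0.5416 K/W
Known resistances:
  R_cast iron = (1/1.66 − 1/1.68)/(4πk) = 0.007172/(4π·52.5) = 1.087×10^-5 K/W
  R_cork board = (1/1.68 − 1/2.35)/(4πk) = 0.1697/(4π·0.0386) = 0.3499 K/W
R_expanded polystyrene = ΣR − ΣR_known = 0.5416 − 0.3499 = 0.1917 K/W
(1/r₁−1/r₂)/(4πk) = 0.1917 ⇒ k = 0.09108/(4π·0.1917) = 0.0378 W/m·K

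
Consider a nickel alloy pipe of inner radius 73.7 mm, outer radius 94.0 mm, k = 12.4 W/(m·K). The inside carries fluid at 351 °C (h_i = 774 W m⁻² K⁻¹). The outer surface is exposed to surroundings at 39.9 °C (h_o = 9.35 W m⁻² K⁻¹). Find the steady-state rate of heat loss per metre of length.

Treat each layer as a resistance in series:
  R'_conv,in = 1/(2πr h) = 1/(2π·0.0737·774) = 0.002790 m·K/W
  R'_nickel alloy = ln(0.0940/0.0737)/(2πk) = 0.2433/(2π·12.4) = 0.003123 m·K/W
  R'_conv,out = 1/(2πr h) = 1/(2π·0.0940·9.35) = 0.1811 m·K/W
ΣR = 0.002790 + 0.003123 + 0.1811 = 0.1870 m·K/W
Q' = ΔT/ΣR = (351 °C − 39.9 °C)/0.1870 = 1660 W/m

Q' = 1660 W/m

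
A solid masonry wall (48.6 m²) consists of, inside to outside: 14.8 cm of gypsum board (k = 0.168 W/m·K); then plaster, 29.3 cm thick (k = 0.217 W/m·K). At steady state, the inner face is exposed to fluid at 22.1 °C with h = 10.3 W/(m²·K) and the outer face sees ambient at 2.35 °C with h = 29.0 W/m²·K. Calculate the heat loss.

Resistance network (inner→outer):
  R_conv,in = 1/(hA) = 1/(10.3·48.6) = 0.001998 K/W
  R_gypsum board = L/(kA) = 0.148/(0.168·48.6) = 0.01813 K/W
  R_plaster = L/(kA) = 0.293/(0.217·48.6) = 0.02778 K/W
  R_conv,out = 1/(hA) = 1/(29.0·48.6) = 7.095×10^-4 K/W
ΣR = 0.001998 + 0.01813 + 0.02778 + 7.095×10^-4 = 0.04862 K/W
Q = ΔT/ΣR = (22.1 °C − 2.35 °C)/0.04862 = 406 W

Q = 406 W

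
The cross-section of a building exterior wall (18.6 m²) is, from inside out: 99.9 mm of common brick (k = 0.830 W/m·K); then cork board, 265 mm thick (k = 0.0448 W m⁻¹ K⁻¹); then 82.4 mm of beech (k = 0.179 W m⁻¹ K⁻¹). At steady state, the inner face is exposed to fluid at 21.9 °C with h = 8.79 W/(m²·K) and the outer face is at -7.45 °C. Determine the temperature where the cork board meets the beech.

T = -5.41 °C

Resistance network (inner→outer):
  R_conv,in = 1/(hA) = 1/(8.79·18.6) = 0.006116 K/W
  R_common brick = L/(kA) = 0.0999/(0.830·18.6) = 0.006471 K/W
  R_cork board = L/(kA) = 0.265/(0.0448·18.6) = 0.3180 K/W
  R_beech = L/(kA) = 0.0824/(0.179·18.6) = 0.02475 K/W
ΣR = 0.006116 + 0.006471 + 0.3180 + 0.02475 = 0.3553 K/W
Q = ΔT/ΣR = (21.9 °C − -7.45 °C)/0.3553 = 82.61 W
From the inner boundary to the cork board/beech interface, ΣR_partial = 0.3306 K/W.
T_interface = T_in − Q·ΣR_partial = 21.9 °C − (82.61)(0.3306) = -5.41 °C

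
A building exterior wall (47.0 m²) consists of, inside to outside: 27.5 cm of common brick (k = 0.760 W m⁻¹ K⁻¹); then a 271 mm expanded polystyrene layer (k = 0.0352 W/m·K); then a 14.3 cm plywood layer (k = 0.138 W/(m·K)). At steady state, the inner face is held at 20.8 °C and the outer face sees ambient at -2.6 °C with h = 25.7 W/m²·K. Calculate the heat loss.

Q = 120 W

Treat each layer as a resistance in series:
  R_common brick = L/(kA) = 0.275/(0.760·47.0) = 0.007699 K/W
  R_expanded polystyrene = L/(kA) = 0.271/(0.0352·47.0) = 0.1638 K/W
  R_plywood = L/(kA) = 0.143/(0.138·47.0) = 0.02205 K/W
  R_conv,out = 1/(hA) = 1/(25.7·47.0) = 8.279×10^-4 K/W
ΣR = 0.007699 + 0.1638 + 0.02205 + 8.279×10^-4 = 0.1944 K/W
Q = ΔT/ΣR = (20.8 °C − -2.6 °C)/0.1944 = 120 W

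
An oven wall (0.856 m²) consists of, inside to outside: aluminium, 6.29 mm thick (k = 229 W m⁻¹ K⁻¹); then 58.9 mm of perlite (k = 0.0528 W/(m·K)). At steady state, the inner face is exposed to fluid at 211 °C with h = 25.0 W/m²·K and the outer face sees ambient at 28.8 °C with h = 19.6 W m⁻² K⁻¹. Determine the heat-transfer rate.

Q = 129 W

Treat each layer as a resistance in series:
  R_conv,in = 1/(hA) = 1/(25.0·0.856) = 0.04673 K/W
  R_aluminium = L/(kA) = 0.00629/(229·0.856) = 3.209×10^-5 K/W
  R_perlite = L/(kA) = 0.0589/(0.0528·0.856) = 1.303 K/W
  R_conv,out = 1/(hA) = 1/(19.6·0.856) = 0.05960 K/W
ΣR = 0.04673 + 3.209×10^-5 + 1.303 + 0.05960 = 1.409 K/W
Q = ΔT/ΣR = (211 °C − 28.8 °C)/1.409 = 129 W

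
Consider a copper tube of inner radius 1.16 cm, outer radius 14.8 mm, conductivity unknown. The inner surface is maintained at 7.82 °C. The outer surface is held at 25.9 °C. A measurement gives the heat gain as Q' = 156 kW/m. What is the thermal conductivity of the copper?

ΣR = ΔT/Q' = |7.82 − 25.9|/1.56×10^5 = 1.159×10^-4 m·K/W
ln(r₂/r₁)/(2πk) = 1.159×10^-4 ⇒ k = 0.2436/(2π·1.159×10^-4) = 335 W/m·K

k = 335 W/m·K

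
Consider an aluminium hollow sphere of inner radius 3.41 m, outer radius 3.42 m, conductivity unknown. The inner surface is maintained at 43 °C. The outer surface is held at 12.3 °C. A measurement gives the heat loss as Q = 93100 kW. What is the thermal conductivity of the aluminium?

k = 207 W/m·K

ΣR = ΔT/Q = |43 − 12.3|/9.31×10^7 = 3.298×10^-7 K/W
(1/r₁−1/r₂)/(4πk) = 3.298×10^-7 ⇒ k = 8.575×10^-4/(4π·3.298×10^-7) = 207 W/m·K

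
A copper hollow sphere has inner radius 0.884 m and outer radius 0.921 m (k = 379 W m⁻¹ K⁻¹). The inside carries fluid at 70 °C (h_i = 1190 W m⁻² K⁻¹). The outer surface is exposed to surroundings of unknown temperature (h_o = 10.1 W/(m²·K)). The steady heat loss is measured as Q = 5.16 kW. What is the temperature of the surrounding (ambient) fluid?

T_out = 21.6 °C

Series resistances:
  R_conv,in = 1/(4πr²h) = 1/(4π·0.884²·1190) = 8.557×10^-5 K/W
  R_copper = (1/0.884 − 1/0.921)/(4πk) = 0.04545/(4π·379) = 9.542×10^-6 K/W
  R_conv,out = 1/(4πr²h) = 1/(4π·0.921²·10.1) = 0.009289 K/W
ΣR = 0.009384 K/W
ΔT = Q·ΣR = 5160 × 0.009384 = 48.42 K
Heat flows outward, so T_out = T_in − ΔT = 70 − 48.42 = 21.6 °C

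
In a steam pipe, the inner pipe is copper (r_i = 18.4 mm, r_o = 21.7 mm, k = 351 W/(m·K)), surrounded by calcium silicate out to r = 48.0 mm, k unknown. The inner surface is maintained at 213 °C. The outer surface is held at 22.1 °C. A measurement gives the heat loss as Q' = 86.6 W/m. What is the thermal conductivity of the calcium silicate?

ΣR = ΔT/Q' = |213 − 22.1|/86.6 = 2.204 m·K/W
Known resistances:
  R'_copper = ln(0.0217/0.0184)/(2πk) = 0.1650/(2π·351) = 7.480×10^-5 m·K/W
R_calcium silicate = ΣR − ΣR_known = 2.204 − 7.480×10^-5 = 2.204 m·K/W
ln(r₂/r₁)/(2πk) = 2.204 ⇒ k = 0.7939/(2π·2.204) = 0.0573 W/m·K

k = 0.0573 W/m·K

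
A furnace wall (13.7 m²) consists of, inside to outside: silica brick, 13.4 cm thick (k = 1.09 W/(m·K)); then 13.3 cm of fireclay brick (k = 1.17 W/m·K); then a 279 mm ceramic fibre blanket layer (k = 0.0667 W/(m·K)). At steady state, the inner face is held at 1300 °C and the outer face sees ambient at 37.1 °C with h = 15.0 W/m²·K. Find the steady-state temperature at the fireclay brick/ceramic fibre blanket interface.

Series thermal resistances, inner to outer:
  R_silica brick = L/(kA) = 0.134/(1.09·13.7) = 0.008973 K/W
  R_fireclay brick = L/(kA) = 0.133/(1.17·13.7) = 0.008297 K/W
  R_ceramic fibre blanket = L/(kA) = 0.279/(0.0667·13.7) = 0.3053 K/W
  R_conv,out = 1/(hA) = 1/(15.0·13.7) = 0.004866 K/W
ΣR = 0.008973 + 0.008297 + 0.3053 + 0.004866 = 0.3274 K/W
Q = ΔT/ΣR = (1300 °C − 37.1 °C)/0.3274 = 3857 W
From the inner boundary to the fireclay brick/ceramic fibre blanket interface, ΣR_partial = 0.01727 K/W.
T_interface = T_in − Q·ΣR_partial = 1300 °C − (3857)(0.01727) = 1233 °C

T = 1233 °C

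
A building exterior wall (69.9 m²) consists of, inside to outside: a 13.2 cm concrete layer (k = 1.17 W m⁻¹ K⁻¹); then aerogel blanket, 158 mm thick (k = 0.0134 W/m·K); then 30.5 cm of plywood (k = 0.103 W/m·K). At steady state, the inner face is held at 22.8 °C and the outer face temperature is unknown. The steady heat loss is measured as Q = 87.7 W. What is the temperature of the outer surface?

Series resistances:
  R_concrete = L/(kA) = 0.132/(1.17·69.9) = 0.001614 K/W
  R_aerogel blanket = L/(kA) = 0.158/(0.0134·69.9) = 0.1687 K/W
  R_plywood = L/(kA) = 0.305/(0.103·69.9) = 0.04236 K/W
ΣR = 0.2127 K/W
ΔT = Q·ΣR = 87.7 × 0.2127 = 18.65 K
Heat flows outward, so T_out = T_in − ΔT = 22.8 − 18.65 = 4.15 °C

T_out = 4.15 °C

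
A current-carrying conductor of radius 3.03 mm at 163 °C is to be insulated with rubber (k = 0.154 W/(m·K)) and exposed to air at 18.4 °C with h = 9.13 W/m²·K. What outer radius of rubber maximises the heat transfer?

r_cr = 1.69 cm

For a cylinder, r_cr = k_ins/h = 0.154/9.13 = 0.0169 m = 1.69 cm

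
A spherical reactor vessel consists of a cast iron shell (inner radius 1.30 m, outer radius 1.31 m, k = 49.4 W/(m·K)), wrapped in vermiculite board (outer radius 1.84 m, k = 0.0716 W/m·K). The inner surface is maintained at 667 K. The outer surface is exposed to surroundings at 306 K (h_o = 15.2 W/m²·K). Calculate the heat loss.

Series thermal resistances, inner to outer:
  R_cast iron = (1/1.30 − 1/1.31)/(4πk) = 0.005872/(4π·49.4) = 9.459×10^-6 K/W
  R_vermiculite board = (1/1.31 − 1/1.84)/(4πk) = 0.2199/(4π·0.0716) = 0.2444 K/W
  R_conv,out = 1/(4πr²h) = 1/(4π·1.84²·15.2) = 0.001546 K/W
ΣR = 9.459×10^-6 + 0.2444 + 0.001546 = 0.2460 K/W
Q = ΔT/ΣR = (667 K − 306 K)/0.2460 = 1470 W

Q = 1470 W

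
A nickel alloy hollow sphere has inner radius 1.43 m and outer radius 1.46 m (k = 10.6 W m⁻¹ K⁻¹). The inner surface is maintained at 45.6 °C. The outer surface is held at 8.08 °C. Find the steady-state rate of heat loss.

Q = 4πk·ΔT/(1/r₁ − 1/r₂) = 4π × 10.6 × 37.52 / (1/1.43 − 1/1.46) = 3.48×10^5 W

Q = 3.48×10^5 W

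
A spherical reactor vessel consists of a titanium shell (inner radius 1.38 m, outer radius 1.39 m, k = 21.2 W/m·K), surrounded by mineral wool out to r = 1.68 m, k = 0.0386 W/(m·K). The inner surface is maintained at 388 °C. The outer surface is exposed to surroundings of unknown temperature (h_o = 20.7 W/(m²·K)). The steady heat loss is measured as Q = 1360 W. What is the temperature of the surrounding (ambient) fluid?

Series resistances:
  R_titanium = (1/1.38 − 1/1.39)/(4πk) = 0.005213/(4π·21.2) = 1.957×10^-5 K/W
  R_mineral wool = (1/1.39 − 1/1.68)/(4πk) = 0.1242/(4π·0.0386) = 0.2560 K/W
  R_conv,out = 1/(4πr²h) = 1/(4π·1.68²·20.7) = 0.001362 K/W
ΣR = 0.2574 K/W
ΔT = Q·ΣR = 1360 × 0.2574 = 350.1 K
Heat flows outward, so T_out = T_in − ΔT = 388 − 350.1 = 37.9 °C

T_out = 37.9 °C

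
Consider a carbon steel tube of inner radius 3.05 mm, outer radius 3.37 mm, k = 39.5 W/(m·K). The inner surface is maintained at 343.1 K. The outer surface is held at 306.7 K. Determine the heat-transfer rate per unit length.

Q' = 90.5 kW/m

Q' = 2πk·ΔT/ln(r₂/r₁) = 2π × 39.5 × 36.4 / ln(0.00337/0.00305) = 90500 W/m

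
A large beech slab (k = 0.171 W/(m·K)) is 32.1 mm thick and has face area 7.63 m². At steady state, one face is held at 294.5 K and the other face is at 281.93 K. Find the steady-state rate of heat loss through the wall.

Q = 511 W

Q = kA·ΔT/L = 0.171 × 7.63 × |294.5 K − 281.93 K| / 0.0321 = 511 W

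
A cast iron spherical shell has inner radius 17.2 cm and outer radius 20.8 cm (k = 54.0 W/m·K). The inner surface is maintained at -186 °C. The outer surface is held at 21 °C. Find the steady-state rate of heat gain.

Q = 4πk·ΔT/(1/r₁ − 1/r₂) = 4π × 54.0 × 207 / (1/0.172 − 1/0.208) = 1.40×10^5 W

Q = 140 kW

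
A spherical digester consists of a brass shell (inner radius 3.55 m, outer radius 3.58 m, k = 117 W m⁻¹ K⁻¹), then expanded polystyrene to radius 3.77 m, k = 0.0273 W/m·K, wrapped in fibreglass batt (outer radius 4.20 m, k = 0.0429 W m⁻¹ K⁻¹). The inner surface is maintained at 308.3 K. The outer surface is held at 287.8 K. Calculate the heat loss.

Resistance network (inner→outer):
  R_brass = (1/3.55 − 1/3.58)/(4πk) = 0.002361/(4π·117) = 1.606×10^-6 K/W
  R_expanded polystyrene = (1/3.58 − 1/3.77)/(4πk) = 0.01408/(4π·0.0273) = 0.04104 K/W
  R_fibreglass batt = (1/3.77 − 1/4.20)/(4πk) = 0.02716/(4π·0.0429) = 0.05037 K/W
ΣR = 1.606×10^-6 + 0.04104 + 0.05037 = 0.09141 K/W
Q = ΔT/ΣR = (308.3 K − 287.8 K)/0.09141 = 224 W

Q = 224 W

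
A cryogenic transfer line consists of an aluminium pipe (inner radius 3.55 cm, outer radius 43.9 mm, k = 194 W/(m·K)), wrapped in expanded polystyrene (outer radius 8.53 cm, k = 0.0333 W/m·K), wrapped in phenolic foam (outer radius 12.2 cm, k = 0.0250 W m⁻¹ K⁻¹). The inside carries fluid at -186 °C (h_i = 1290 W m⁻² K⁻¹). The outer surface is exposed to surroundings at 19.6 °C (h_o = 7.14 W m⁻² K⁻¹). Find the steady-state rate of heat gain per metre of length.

Treat each layer as a resistance in series:
  R'_conv,in = 1/(2πr h) = 1/(2π·0.0355·1290) = 0.003475 m·K/W
  R'_aluminium = ln(0.0439/0.0355)/(2πk) = 0.2124/(2π·194) = 1.742×10^-4 m·K/W
  R'_expanded polystyrene = ln(0.0853/0.0439)/(2πk) = 0.6643/(2π·0.0333) = 3.175 m·K/W
  R'_phenolic foam = ln(0.122/0.0853)/(2πk) = 0.3578/(2π·0.0250) = 2.278 m·K/W
  R'_conv,out = 1/(2πr h) = 1/(2π·0.122·7.14) = 0.1827 m·K/W
ΣR = 0.003475 + 1.742×10^-4 + 3.175 + 2.278 + 0.1827 = 5.639 m·K/W
Q' = ΔT/ΣR = (-186 °C − 19.6 °C)/5.639 = -36.5 W/m
(Negative Q' ⇒ heat flows inward; heat gain = 36.5 W/m.)

Q' = 36.5 W/m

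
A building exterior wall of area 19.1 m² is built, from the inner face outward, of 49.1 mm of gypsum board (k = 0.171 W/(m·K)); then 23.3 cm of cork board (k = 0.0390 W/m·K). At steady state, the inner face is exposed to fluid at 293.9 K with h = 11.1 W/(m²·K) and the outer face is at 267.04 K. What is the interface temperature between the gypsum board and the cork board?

T = 292.3 K

Series thermal resistances, inner to outer:
  R_conv,in = 1/(hA) = 1/(11.1·19.1) = 0.004717 K/W
  R_gypsum board = L/(kA) = 0.0491/(0.171·19.1) = 0.01503 K/W
  R_cork board = L/(kA) = 0.233/(0.0390·19.1) = 0.3128 K/W
ΣR = 0.004717 + 0.01503 + 0.3128 = 0.3325 K/W
Q = ΔT/ΣR = (293.9 K − 267.04 K)/0.3325 = 80.78 W
From the inner boundary to the gypsum board/cork board interface, ΣR_partial = 0.01975 K/W.
T_interface = T_in − Q·ΣR_partial = 293.9 K − (80.78)(0.01975) = 292.3 K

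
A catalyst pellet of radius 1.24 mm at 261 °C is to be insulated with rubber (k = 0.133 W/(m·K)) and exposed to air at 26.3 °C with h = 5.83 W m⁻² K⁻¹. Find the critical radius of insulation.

r_cr = 4.56 cm

For a sphere, r_cr = 2k_ins/h = 2·0.133/5.83 = 0.0456 m = 4.56 cm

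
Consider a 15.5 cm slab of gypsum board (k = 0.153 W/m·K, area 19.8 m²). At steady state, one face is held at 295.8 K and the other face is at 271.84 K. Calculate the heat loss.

Q = kA·ΔT/L = 0.153 × 19.8 × |295.8 K − 271.84 K| / 0.155 = 468 W

Q = 468 W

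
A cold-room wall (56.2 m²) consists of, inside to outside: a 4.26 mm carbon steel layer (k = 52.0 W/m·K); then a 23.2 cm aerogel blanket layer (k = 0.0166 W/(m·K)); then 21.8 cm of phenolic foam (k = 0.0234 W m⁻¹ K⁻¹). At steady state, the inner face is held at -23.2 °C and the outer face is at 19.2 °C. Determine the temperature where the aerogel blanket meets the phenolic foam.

T = 2.24 °C

Treat each layer as a resistance in series:
  R_carbon steel = L/(kA) = 0.00426/(52.0·56.2) = 1.458×10^-6 K/W
  R_aerogel blanket = L/(kA) = 0.232/(0.0166·56.2) = 0.2487 K/W
  R_phenolic foam = L/(kA) = 0.218/(0.0234·56.2) = 0.1658 K/W
ΣR = 1.458×10^-6 + 0.2487 + 0.1658 = 0.4145 K/W
Q = ΔT/ΣR = (-23.2 °C − 19.2 °C)/0.4145 = -102.3 W
From the inner boundary to the aerogel blanket/phenolic foam interface, ΣR_partial = 0.2487 K/W.
T_interface = T_in − Q·ΣR_partial = -23.2 °C − (-102.3)(0.2487) = 2.24 °C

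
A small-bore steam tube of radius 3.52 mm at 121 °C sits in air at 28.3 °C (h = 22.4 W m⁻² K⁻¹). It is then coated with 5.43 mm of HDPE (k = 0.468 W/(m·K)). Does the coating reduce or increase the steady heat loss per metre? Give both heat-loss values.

Critical radius for a cylinder: r_cr = k/h = 0.0209 m = 2.09 cm.
Outer radius after coating: r₂ = 0.00352 + 0.00543 = 0.00895 m.
Since r₁ < r_cr and r₂ ≤ r_cr, the coating moves toward the maximum at r_cr — heat loss rises.
Bare: R = 1/(2πr₁h) = 2.019 m·K/W; Q = 92.7/2.019 = 45.9 W/m.
Coated: R = R_cond + R_conv = 1.111 m·K/W; Q = 92.7/1.111 = 83.4 W/m.

increases: 45.9 → 83.4 W/m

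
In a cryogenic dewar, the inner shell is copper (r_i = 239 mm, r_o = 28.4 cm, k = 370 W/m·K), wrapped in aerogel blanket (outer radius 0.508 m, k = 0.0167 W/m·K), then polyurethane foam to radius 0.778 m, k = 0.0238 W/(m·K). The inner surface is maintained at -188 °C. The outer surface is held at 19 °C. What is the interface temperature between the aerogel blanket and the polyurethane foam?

T = -29.8 °C

Treat each layer as a resistance in series:
  R_copper = (1/0.239 − 1/0.284)/(4πk) = 0.6630/(4π·370) = 1.426×10^-4 K/W
  R_aerogel blanket = (1/0.284 − 1/0.508)/(4πk) = 1.553/(4π·0.0167) = 7.398 K/W
  R_polyurethane foam = (1/0.508 − 1/0.778)/(4πk) = 0.6832/(4π·0.0238) = 2.284 K/W
ΣR = 1.426×10^-4 + 7.398 + 2.284 = 9.682 K/W
Q = ΔT/ΣR = (-188 °C − 19 °C)/9.682 = -21.38 W
From the inner boundary to the aerogel blanket/polyurethane foam interface, ΣR_partial = 7.398 K/W.
T_interface = T_in − Q·ΣR_partial = -188 °C − (-21.38)(7.398) = -29.8 °C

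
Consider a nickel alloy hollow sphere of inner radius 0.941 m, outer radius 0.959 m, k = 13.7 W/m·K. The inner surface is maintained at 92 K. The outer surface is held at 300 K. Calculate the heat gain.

Q = 4πk·ΔT/(1/r₁ − 1/r₂) = 4π × 13.7 × 208 / (1/0.941 − 1/0.959) = 1.80×10^6 W

Q = 1800 kW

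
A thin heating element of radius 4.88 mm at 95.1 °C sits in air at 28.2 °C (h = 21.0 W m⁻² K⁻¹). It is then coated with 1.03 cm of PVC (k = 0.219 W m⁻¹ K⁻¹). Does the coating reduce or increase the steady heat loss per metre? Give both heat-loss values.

increases: 43.1 → 50.5 W/m

Critical radius for a cylinder: r_cr = k/h = 0.0104 m = 1.04 cm.
Outer radius after coating: r₂ = 0.00488 + 0.0103 = 0.01518 m.
r₁ < r_cr < r₂: heat loss rises to a maximum at r_cr then falls. Whether the coating helps depends on whether Q(r₂) has dropped back below Q(r₁).
Bare: R = 1/(2πr₁h) = 1.553 m·K/W; Q = 66.9/1.553 = 43.1 W/m.
Coated: R = R_cond + R_conv = 1.324 m·K/W; Q = 66.9/1.324 = 50.5 W/m.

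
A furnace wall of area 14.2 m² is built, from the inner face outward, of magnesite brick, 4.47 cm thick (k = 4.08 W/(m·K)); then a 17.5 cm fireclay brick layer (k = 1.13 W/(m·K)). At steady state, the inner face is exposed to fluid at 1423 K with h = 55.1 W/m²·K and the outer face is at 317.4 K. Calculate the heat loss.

Q = 85300 W

Resistance network (inner→outer):
  R_conv,in = 1/(hA) = 1/(55.1·14.2) = 0.001278 K/W
  R_magnesite brick = L/(kA) = 0.0447/(4.08·14.2) = 7.715×10^-4 K/W
  R_fireclay brick = L/(kA) = 0.175/(1.13·14.2) = 0.01091 K/W
ΣR = 0.001278 + 7.715×10^-4 + 0.01091 = 0.01296 K/W
Q = ΔT/ΣR = (1423 K − 317.4 K)/0.01296 = 85300 W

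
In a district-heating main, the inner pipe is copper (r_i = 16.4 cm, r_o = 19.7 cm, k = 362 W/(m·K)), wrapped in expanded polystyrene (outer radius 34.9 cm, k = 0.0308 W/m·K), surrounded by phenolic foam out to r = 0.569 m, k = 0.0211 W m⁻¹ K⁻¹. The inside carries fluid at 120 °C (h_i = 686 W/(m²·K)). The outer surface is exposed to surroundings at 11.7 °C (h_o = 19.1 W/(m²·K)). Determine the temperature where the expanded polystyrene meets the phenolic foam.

Treat each layer as a resistance in series:
  R'_conv,in = 1/(2πr h) = 1/(2π·0.164·686) = 0.001415 m·K/W
  R'_copper = ln(0.197/0.164)/(2πk) = 0.1833/(2π·362) = 8.061×10^-5 m·K/W
  R'_expanded polystyrene = ln(0.349/0.197)/(2πk) = 0.5719/(2π·0.0308) = 2.955 m·K/W
  R'_phenolic foam = ln(0.569/0.349)/(2πk) = 0.4888/(2π·0.0211) = 3.687 m·K/W
  R'_conv,out = 1/(2πr h) = 1/(2π·0.569·19.1) = 0.01464 m·K/W
ΣR = 0.001415 + 8.061×10^-5 + 2.955 + 3.687 + 0.01464 = 6.658 m·K/W
Q' = ΔT/ΣR = (120 °C − 11.7 °C)/6.658 = 16.27 W/m
From the inner boundary to the expanded polystyrene/phenolic foam interface, ΣR_partial = 2.956 m·K/W.
T_interface = T_in − Q'·ΣR_partial = 120 °C − (16.27)(2.956) = 71.9 °C

T = 71.9 °C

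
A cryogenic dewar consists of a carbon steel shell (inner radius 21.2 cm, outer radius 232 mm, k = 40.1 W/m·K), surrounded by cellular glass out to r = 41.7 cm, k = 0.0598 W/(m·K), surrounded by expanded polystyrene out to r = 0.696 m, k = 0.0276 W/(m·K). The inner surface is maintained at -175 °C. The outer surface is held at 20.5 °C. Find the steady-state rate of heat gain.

Resistance network (inner→outer):
  R_carbon steel = (1/0.212 − 1/0.232)/(4πk) = 0.4066/(4π·40.1) = 8.070×10^-4 K/W
  R_cellular glass = (1/0.232 − 1/0.417)/(4πk) = 1.912/(4π·0.0598) = 2.545 K/W
  R_expanded polystyrene = (1/0.417 − 1/0.696)/(4πk) = 0.9613/(4π·0.0276) = 2.772 K/W
ΣR = 8.070×10^-4 + 2.545 + 2.772 = 5.318 K/W
Q = ΔT/ΣR = (-175 °C − 20.5 °C)/5.318 = -36.8 W
(Negative Q ⇒ heat flows inward; heat gain = 36.8 W.)

Q = 36.8 W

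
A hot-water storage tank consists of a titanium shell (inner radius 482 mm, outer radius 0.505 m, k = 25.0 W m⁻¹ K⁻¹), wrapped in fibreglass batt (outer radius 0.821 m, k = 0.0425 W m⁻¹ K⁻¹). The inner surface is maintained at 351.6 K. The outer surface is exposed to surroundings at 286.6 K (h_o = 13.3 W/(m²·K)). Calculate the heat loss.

Treat each layer as a resistance in series:
  R_titanium = (1/0.482 − 1/0.505)/(4πk) = 0.09449/(4π·25.0) = 3.008×10^-4 K/W
  R_fibreglass batt = (1/0.505 − 1/0.821)/(4πk) = 0.7622/(4π·0.0425) = 1.427 K/W
  R_conv,out = 1/(4πr²h) = 1/(4π·0.821²·13.3) = 0.008877 K/W
ΣR = 3.008×10^-4 + 1.427 + 0.008877 = 1.436 K/W
Q = ΔT/ΣR = (351.6 K − 286.6 K)/1.436 = 45.3 W

Q = 45.3 W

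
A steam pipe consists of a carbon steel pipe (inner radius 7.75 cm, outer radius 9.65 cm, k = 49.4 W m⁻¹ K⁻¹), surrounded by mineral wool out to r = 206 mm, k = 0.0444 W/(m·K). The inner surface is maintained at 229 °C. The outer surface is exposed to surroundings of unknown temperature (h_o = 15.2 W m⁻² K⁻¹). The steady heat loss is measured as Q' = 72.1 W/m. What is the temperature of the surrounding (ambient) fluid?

T_out = 29.3 °C

Series resistances:
  R'_carbon steel = ln(0.0965/0.0775)/(2πk) = 0.2193/(2π·49.4) = 7.064×10^-4 m·K/W
  R'_mineral wool = ln(0.206/0.0965)/(2πk) = 0.7583/(2π·0.0444) = 2.718 m·K/W
  R'_conv,out = 1/(2πr h) = 1/(2π·0.206·15.2) = 0.05083 m·K/W
ΣR = 2.770 m·K/W
ΔT = Q'·ΣR = 72.1 × 2.770 = 199.7 K
Heat flows outward, so T_out = T_in − ΔT = 229 − 199.7 = 29.3 °C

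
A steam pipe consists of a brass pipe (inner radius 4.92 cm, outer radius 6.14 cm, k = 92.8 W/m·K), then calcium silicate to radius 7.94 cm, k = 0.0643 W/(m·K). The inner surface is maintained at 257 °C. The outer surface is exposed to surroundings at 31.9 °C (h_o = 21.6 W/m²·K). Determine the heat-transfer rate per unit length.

Q' = 309 W/m

Resistance network (inner→outer):
  R'_brass = ln(0.0614/0.0492)/(2πk) = 0.2215/(2π·92.8) = 3.799×10^-4 m·K/W
  R'_calcium silicate = ln(0.0794/0.0614)/(2πk) = 0.2571/(2π·0.0643) = 0.6363 m·K/W
  R'_conv,out = 1/(2πr h) = 1/(2π·0.0794·21.6) = 0.09280 m·K/W
ΣR = 3.799×10^-4 + 0.6363 + 0.09280 = 0.7295 m·K/W
Q' = ΔT/ΣR = (257 °C − 31.9 °C)/0.7295 = 309 W/m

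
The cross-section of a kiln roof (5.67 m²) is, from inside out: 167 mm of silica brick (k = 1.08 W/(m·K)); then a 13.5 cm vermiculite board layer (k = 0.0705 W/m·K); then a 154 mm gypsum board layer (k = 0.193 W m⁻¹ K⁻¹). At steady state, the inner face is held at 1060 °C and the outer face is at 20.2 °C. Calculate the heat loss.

Resistance network (inner→outer):
  R_silica brick = L/(kA) = 0.167/(1.08·5.67) = 0.02727 K/W
  R_vermiculite board = L/(kA) = 0.135/(0.0705·5.67) = 0.3377 K/W
  R_gypsum board = L/(kA) = 0.154/(0.193·5.67) = 0.1407 K/W
ΣR = 0.02727 + 0.3377 + 0.1407 = 0.5057 K/W
Q = ΔT/ΣR = (1060 °C − 20.2 °C)/0.5057 = 2060 W

Q = 2060 W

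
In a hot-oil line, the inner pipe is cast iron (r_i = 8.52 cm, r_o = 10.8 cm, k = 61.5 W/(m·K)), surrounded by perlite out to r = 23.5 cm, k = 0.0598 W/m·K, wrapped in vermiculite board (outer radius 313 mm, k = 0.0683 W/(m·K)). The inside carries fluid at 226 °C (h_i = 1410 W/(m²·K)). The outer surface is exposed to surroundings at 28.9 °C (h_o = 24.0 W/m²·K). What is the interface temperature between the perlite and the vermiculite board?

Treat each layer as a resistance in series:
  R'_conv,in = 1/(2πr h) = 1/(2π·0.0852·1410) = 0.001325 m·K/W
  R'_cast iron = ln(0.108/0.0852)/(2πk) = 0.2371/(2π·61.5) = 6.137×10^-4 m·K/W
  R'_perlite = ln(0.235/0.108)/(2πk) = 0.7775/(2π·0.0598) = 2.069 m·K/W
  R'_vermiculite board = ln(0.313/0.235)/(2πk) = 0.2866/(2π·0.0683) = 0.6679 m·K/W
  R'_conv,out = 1/(2πr h) = 1/(2π·0.313·24.0) = 0.02119 m·K/W
ΣR = 0.001325 + 6.137×10^-4 + 2.069 + 0.6679 + 0.02119 = 2.760 m·K/W
Q' = ΔT/ΣR = (226 °C − 28.9 °C)/2.760 = 71.41 W/m
From the inner boundary to the perlite/vermiculite board interface, ΣR_partial = 2.071 m·K/W.
T_interface = T_in − Q'·ΣR_partial = 226 °C − (71.41)(2.071) = 78.1 °C

T = 78.1 °C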